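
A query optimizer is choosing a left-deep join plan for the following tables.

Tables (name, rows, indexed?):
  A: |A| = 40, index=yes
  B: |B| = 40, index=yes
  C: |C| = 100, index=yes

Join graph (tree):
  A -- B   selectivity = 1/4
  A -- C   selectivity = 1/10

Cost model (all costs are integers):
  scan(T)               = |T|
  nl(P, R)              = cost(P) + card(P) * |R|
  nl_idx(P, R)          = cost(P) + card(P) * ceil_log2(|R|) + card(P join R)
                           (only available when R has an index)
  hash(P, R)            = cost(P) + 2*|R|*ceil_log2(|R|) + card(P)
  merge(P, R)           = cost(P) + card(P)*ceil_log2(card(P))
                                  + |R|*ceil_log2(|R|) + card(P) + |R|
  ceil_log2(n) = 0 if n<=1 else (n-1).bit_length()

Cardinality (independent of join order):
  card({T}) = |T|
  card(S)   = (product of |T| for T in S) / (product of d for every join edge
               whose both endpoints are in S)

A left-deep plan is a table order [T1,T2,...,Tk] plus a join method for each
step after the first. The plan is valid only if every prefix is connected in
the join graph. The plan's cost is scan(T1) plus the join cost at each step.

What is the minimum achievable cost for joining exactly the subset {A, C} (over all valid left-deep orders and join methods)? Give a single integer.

680

Selinger DP over subsets of {A,C}:
  {A}: scan cost=40, card=40
  {C}: scan cost=100, card=100
  {AC}: card=400; try (A,hash)→680, (C,nl_idx)→720, (A,nl_idx)→1100, (C,merge)→1120, (A,merge)→1180, (C,hash)→1480 …(+2); best=680 via (A,hash)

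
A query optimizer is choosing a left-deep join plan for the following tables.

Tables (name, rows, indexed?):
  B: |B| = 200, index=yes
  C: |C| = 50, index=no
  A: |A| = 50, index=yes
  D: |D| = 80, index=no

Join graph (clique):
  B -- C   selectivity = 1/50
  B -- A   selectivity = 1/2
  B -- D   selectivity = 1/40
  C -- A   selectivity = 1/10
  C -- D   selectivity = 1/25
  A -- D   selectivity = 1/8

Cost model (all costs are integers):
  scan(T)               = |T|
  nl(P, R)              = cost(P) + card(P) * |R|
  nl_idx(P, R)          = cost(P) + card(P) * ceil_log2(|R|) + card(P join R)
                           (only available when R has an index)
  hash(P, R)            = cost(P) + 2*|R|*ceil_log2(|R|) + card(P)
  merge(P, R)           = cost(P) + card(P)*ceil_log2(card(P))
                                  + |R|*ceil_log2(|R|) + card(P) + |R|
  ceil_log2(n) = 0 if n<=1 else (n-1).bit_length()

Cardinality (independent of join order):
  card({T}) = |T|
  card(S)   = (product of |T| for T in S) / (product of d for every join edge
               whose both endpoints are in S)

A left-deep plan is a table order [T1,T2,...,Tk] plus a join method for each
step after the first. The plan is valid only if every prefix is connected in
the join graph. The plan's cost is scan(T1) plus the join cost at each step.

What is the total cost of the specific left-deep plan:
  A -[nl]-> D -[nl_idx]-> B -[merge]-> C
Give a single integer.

step 1: scan A: cost=50, card=50
step 2: join D via nl
    card(P join D) = 50*80/(8) = 500
    cost = 50 + 50*80 = 4050
step 3: join B via nl_idx
    card(P join B) = 500*200/(2*40) = 1250
    cost = 4050 + 500*8 + 1250 = 9300
step 4: join C via merge
    card(P join C) = 1250*50/(50*10*25) = 5
    cost = 9300 + 1250*11 + 50*6 + 1250 + 50 = 24650

24650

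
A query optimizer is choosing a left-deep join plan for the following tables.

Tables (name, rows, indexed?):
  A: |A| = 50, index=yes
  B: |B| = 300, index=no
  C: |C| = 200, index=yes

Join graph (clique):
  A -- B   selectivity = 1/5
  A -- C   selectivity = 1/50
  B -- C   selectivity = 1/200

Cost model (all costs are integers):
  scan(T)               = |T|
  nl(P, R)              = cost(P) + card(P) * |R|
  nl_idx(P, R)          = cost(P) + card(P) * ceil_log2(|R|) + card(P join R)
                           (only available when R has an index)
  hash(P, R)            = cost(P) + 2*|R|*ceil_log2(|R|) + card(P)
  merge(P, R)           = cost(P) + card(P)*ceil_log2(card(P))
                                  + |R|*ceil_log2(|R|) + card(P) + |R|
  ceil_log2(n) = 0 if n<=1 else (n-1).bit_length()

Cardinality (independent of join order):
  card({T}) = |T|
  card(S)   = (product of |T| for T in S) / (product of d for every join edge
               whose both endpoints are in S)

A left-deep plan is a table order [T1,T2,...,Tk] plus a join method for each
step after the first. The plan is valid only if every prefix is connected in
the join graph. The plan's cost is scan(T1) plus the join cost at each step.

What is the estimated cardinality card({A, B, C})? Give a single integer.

Tables in S: A(50), B(300), C(200)
Edges inside S: A-B(d=5), A-C(d=50), B-C(d=200)
numerator = 50 * 300 * 200 = 3000000
denominator = 5 * 50 * 200 = 50000
card(S) = 3000000 / 50000 = 60

60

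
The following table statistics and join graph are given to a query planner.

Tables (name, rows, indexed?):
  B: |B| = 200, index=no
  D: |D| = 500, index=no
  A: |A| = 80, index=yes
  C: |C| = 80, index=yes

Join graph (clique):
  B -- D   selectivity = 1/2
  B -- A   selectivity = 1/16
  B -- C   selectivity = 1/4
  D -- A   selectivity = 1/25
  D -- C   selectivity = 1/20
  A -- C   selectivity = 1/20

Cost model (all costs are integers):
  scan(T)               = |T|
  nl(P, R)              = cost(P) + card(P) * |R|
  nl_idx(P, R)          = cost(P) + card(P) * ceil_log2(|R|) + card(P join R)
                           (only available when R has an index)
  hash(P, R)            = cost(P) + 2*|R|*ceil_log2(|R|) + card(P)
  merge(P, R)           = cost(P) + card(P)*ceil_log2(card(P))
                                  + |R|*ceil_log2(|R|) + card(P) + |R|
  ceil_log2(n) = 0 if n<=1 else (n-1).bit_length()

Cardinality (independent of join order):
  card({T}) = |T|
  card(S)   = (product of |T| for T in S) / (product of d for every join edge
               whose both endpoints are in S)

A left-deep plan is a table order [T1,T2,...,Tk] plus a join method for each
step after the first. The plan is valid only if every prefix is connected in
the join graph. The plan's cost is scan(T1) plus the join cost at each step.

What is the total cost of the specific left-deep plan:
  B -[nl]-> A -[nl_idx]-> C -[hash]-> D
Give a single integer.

34200

step 1: scan B: cost=200, card=200
step 2: join A via nl
    card(P join A) = 200*80/(16) = 1000
    cost = 200 + 200*80 = 16200
step 3: join C via nl_idx
    card(P join C) = 1000*80/(4*20) = 1000
    cost = 16200 + 1000*7 + 1000 = 24200
step 4: join D via hash
    card(P join D) = 1000*500/(2*25*20) = 500
    cost = 24200 + 2*500*9 + 1000 = 34200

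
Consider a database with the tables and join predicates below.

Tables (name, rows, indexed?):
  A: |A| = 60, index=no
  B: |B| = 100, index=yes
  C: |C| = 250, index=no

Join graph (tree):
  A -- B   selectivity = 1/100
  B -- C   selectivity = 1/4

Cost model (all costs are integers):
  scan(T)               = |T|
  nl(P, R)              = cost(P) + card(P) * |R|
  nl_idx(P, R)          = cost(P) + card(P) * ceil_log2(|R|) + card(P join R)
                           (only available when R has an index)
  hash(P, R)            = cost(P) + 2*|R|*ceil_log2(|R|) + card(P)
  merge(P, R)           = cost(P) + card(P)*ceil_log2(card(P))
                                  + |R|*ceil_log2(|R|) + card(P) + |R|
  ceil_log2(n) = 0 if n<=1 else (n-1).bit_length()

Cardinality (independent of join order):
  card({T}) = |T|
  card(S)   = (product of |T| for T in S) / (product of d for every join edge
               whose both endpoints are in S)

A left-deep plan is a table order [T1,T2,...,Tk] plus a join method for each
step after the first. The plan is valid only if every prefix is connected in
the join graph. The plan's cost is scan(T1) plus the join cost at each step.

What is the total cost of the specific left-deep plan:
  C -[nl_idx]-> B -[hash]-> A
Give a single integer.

15220

step 1: scan C: cost=250, card=250
step 2: join B via nl_idx
    card(P join B) = 250*100/(4) = 6250
    cost = 250 + 250*7 + 6250 = 8250
step 3: join A via hash
    card(P join A) = 6250*60/(100) = 3750
    cost = 8250 + 2*60*6 + 6250 = 15220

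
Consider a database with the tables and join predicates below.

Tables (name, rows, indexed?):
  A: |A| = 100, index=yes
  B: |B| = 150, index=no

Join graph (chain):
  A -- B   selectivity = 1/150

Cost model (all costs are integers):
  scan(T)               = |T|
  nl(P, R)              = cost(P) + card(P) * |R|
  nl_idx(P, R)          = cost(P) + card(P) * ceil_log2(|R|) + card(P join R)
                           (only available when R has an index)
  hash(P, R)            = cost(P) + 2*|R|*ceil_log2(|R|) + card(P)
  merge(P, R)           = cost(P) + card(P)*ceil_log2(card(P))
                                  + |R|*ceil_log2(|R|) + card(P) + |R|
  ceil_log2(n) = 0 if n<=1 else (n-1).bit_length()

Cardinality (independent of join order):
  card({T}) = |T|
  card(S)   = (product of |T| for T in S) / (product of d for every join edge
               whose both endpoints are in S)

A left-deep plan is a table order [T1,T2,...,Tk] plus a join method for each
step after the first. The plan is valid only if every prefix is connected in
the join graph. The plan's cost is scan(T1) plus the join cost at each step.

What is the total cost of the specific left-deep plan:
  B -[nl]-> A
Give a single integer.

step 1: scan B: cost=150, card=150
step 2: join A via nl
    card(P join A) = 150*100/(150) = 100
    cost = 150 + 150*100 = 15150

15150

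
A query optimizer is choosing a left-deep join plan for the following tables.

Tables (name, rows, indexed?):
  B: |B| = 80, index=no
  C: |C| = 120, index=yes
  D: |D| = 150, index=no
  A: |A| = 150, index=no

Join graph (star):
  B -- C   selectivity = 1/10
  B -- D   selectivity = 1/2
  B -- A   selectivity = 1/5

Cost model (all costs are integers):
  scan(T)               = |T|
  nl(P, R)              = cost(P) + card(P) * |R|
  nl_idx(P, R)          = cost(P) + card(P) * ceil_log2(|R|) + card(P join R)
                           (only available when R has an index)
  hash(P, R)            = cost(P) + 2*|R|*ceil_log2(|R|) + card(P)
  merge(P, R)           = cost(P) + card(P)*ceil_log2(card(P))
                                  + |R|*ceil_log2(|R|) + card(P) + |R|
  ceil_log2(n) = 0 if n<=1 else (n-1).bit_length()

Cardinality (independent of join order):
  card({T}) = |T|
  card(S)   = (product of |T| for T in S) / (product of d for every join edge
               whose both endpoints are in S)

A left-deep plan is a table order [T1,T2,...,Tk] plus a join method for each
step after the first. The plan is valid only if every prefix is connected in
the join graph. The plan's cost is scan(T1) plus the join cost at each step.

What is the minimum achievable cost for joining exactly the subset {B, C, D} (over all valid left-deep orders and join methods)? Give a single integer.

Selinger DP over subsets of {B,C,D}:
  {B}: scan cost=80, card=80
  {C}: scan cost=120, card=120
  {D}: scan cost=150, card=150
  {BC}: card=960; try (B,hash)→1360, (C,nl_idx)→1600, (C,merge)→1680, (B,merge)→1720, (C,hash)→1840, (C,nl)→9680 …(+1); best=1360 via (B,hash)
  {BD}: card=6000; try (B,hash)→1420, (D,merge)→2070, (B,merge)→2140, (D,hash)→2560, (D,nl)→12080, (B,nl)→12150; best=1420 via (B,hash)
  {BCD}: card=72000; try (D,hash)→4720, (C,hash)→9100, (D,merge)→13270, (C,merge)→86380, (C,nl_idx)→115420, (D,nl)→145360 …(+1); best=4720 via (D,hash)

4720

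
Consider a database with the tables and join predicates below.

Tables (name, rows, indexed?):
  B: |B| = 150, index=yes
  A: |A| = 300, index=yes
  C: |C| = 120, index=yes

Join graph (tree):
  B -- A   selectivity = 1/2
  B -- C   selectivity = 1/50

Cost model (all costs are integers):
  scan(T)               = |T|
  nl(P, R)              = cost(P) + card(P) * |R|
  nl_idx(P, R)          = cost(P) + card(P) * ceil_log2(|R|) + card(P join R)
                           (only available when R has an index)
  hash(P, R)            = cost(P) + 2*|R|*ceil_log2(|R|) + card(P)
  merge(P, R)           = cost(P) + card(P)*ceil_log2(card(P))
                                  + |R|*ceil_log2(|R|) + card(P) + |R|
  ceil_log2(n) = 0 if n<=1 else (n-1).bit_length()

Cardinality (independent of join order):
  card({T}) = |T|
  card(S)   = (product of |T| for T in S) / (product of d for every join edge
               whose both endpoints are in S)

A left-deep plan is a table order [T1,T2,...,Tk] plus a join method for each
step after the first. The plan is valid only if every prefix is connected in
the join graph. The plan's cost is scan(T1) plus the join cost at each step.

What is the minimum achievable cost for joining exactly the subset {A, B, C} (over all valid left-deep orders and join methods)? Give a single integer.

7200

Selinger DP over subsets of {A,B,C}:
  {B}: scan cost=150, card=150
  {A}: scan cost=300, card=300
  {C}: scan cost=120, card=120
  {AB}: card=22500; try (B,hash)→3000, (A,merge)→4500, (B,merge)→4650, (A,hash)→5700, (A,nl_idx)→24000, (B,nl_idx)→25200 …(+2); best=3000 via (B,hash)
  {BC}: card=360; try (B,nl_idx)→1440, (C,nl_idx)→1560, (C,hash)→1980, (B,merge)→2430, (C,merge)→2460, (B,hash)→2640 …(+2); best=1440 via (B,nl_idx)
  {ABC}: card=54000; try (A,hash)→7200, (A,merge)→8040, (C,hash)→27180, (A,nl_idx)→58680, (A,nl)→109440, (C,nl_idx)→214500 …(+2); best=7200 via (A,hash)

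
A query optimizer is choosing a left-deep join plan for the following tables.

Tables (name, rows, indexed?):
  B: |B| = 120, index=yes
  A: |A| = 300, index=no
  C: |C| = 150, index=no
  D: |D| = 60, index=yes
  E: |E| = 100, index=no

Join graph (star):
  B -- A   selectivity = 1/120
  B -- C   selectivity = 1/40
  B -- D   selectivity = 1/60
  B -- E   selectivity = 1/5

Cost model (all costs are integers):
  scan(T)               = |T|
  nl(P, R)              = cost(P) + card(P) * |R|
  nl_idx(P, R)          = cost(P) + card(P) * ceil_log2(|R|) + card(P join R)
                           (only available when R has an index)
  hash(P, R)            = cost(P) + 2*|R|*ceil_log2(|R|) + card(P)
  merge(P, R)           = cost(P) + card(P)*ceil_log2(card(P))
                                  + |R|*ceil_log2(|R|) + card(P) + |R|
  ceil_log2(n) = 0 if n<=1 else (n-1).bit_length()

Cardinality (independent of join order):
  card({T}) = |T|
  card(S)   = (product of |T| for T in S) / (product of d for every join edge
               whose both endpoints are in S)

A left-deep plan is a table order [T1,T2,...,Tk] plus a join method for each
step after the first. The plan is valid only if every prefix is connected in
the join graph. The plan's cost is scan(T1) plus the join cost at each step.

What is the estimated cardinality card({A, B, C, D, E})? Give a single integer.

22500

Tables in S: A(300), B(120), C(150), D(60), E(100)
Edges inside S: B-A(d=120), B-C(d=40), B-D(d=60), B-E(d=5)
numerator = 300 * 120 * 150 * 60 * 100 = 32400000000
denominator = 120 * 40 * 60 * 5 = 1440000
card(S) = 32400000000 / 1440000 = 22500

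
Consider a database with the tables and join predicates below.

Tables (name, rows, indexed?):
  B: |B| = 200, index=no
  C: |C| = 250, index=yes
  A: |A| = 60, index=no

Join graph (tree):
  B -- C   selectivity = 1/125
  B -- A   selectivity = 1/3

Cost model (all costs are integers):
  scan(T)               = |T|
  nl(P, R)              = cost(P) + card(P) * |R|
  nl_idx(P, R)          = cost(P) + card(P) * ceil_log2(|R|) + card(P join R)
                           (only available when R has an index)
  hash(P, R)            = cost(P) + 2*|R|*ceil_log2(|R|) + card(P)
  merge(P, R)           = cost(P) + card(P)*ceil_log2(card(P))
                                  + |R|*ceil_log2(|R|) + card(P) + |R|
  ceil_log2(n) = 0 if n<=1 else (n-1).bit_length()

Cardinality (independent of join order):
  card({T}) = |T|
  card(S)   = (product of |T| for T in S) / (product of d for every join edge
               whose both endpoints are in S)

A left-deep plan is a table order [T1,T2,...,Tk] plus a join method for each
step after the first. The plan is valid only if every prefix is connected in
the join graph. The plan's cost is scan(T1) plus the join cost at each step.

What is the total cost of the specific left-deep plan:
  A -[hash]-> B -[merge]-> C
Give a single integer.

step 1: scan A: cost=60, card=60
step 2: join B via hash
    card(P join B) = 60*200/(3) = 4000
    cost = 60 + 2*200*8 + 60 = 3320
step 3: join C via merge
    card(P join C) = 4000*250/(125) = 8000
    cost = 3320 + 4000*12 + 250*8 + 4000 + 250 = 57570

57570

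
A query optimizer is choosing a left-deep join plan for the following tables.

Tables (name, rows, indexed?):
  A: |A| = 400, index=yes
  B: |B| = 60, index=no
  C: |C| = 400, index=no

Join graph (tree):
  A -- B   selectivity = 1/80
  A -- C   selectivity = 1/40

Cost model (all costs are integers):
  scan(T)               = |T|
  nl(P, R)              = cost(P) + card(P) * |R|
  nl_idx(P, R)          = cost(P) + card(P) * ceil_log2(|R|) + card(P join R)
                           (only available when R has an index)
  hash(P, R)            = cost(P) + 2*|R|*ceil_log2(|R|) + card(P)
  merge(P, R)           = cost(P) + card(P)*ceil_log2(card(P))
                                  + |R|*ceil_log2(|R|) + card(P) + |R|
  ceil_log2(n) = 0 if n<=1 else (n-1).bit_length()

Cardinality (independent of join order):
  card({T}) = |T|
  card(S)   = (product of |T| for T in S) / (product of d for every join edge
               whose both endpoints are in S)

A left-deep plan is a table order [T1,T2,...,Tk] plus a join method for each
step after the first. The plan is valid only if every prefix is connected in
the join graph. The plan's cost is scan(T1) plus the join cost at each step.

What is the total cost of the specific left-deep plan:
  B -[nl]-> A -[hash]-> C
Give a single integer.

step 1: scan B: cost=60, card=60
step 2: join A via nl
    card(P join A) = 60*400/(80) = 300
    cost = 60 + 60*400 = 24060
step 3: join C via hash
    card(P join C) = 300*400/(40) = 3000
    cost = 24060 + 2*400*9 + 300 = 31560

31560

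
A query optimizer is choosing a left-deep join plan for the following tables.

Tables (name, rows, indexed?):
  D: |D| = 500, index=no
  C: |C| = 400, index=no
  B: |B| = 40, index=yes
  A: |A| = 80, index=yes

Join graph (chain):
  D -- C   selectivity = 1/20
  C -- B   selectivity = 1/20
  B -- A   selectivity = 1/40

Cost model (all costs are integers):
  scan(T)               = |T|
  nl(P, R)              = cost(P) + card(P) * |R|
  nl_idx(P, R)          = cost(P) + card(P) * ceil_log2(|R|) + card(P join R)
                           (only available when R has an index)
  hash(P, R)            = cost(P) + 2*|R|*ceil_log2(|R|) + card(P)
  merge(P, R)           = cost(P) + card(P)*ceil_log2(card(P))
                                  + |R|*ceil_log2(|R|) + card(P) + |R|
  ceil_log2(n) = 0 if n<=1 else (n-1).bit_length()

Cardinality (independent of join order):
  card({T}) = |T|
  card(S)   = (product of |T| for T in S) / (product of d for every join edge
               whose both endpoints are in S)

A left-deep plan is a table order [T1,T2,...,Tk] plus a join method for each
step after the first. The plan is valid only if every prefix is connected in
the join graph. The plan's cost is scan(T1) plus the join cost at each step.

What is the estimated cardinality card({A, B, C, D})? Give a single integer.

Tables in S: A(80), B(40), C(400), D(500)
Edges inside S: D-C(d=20), C-B(d=20), B-A(d=40)
numerator = 80 * 40 * 400 * 500 = 640000000
denominator = 20 * 20 * 40 = 16000
card(S) = 640000000 / 16000 = 40000

40000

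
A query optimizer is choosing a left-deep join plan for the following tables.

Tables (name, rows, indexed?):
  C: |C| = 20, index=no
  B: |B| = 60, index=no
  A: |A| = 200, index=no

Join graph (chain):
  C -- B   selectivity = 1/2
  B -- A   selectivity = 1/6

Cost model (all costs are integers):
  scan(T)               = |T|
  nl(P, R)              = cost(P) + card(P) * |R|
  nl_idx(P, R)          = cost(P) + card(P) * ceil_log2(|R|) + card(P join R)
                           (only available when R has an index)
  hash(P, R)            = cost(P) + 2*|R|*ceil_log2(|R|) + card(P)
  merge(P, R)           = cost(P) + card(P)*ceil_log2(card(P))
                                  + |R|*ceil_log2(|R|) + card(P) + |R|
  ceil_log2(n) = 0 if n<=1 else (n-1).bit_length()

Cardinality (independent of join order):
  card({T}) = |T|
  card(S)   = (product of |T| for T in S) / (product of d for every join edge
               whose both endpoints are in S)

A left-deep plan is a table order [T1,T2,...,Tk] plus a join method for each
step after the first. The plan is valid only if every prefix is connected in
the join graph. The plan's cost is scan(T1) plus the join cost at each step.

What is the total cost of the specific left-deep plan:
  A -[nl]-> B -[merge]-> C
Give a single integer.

36320

step 1: scan A: cost=200, card=200
step 2: join B via nl
    card(P join B) = 200*60/(6) = 2000
    cost = 200 + 200*60 = 12200
step 3: join C via merge
    card(P join C) = 2000*20/(2) = 20000
    cost = 12200 + 2000*11 + 20*5 + 2000 + 20 = 36320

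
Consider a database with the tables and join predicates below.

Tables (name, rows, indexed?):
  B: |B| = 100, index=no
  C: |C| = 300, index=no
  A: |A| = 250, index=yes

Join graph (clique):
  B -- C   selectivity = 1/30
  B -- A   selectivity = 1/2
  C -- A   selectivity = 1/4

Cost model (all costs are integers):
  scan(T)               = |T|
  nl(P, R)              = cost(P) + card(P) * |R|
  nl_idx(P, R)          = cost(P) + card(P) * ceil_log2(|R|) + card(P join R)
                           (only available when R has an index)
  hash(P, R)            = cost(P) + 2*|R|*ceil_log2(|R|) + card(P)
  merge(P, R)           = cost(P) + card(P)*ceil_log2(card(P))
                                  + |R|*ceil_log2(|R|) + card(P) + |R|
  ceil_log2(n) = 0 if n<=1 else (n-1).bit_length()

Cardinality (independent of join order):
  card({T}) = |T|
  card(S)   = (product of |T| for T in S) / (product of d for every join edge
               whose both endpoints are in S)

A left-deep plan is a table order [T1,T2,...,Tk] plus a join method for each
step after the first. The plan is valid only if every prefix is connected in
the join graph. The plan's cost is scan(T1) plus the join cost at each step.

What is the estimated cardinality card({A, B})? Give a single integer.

12500

Tables in S: A(250), B(100)
Edges inside S: B-A(d=2)
numerator = 250 * 100 = 25000
denominator = 2 = 2
card(S) = 25000 / 2 = 12500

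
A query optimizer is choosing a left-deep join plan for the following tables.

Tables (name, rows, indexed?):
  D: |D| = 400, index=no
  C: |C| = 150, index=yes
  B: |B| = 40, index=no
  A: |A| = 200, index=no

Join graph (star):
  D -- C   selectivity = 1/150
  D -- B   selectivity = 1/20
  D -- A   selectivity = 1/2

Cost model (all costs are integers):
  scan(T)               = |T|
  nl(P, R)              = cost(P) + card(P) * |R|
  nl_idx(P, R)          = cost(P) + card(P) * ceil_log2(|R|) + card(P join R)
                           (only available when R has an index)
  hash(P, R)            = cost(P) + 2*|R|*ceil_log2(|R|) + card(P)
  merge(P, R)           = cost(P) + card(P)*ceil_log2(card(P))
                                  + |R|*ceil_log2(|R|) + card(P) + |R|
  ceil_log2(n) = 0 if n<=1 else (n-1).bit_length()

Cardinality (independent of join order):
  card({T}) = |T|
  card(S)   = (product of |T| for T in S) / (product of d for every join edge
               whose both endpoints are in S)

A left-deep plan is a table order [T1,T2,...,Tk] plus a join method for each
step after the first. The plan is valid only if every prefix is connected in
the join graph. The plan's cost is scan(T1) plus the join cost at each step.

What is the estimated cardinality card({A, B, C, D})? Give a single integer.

80000

Tables in S: A(200), B(40), C(150), D(400)
Edges inside S: D-C(d=150), D-B(d=20), D-A(d=2)
numerator = 200 * 40 * 150 * 400 = 480000000
denominator = 150 * 20 * 2 = 6000
card(S) = 480000000 / 6000 = 80000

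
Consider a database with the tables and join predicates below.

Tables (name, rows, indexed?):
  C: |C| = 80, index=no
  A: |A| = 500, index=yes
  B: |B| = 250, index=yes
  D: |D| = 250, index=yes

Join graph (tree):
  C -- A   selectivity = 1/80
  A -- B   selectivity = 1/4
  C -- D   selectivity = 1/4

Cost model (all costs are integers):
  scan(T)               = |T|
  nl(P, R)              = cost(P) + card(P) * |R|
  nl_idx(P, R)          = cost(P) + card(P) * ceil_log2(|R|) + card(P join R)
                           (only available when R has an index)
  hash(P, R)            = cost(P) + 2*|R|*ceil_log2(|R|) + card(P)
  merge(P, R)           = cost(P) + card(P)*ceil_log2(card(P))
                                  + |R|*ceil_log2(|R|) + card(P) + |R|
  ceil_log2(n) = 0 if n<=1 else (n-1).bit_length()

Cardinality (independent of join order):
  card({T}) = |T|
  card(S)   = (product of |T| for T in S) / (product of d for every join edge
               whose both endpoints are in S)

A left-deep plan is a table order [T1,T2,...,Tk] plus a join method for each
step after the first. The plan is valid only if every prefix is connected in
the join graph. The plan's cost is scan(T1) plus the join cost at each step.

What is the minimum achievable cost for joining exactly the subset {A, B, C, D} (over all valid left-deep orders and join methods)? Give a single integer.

41050

Selinger DP over subsets of {A,B,C,D}:
  {C}: scan cost=80, card=80
  {A}: scan cost=500, card=500
  {B}: scan cost=250, card=250
  {D}: scan cost=250, card=250
  {AC}: card=500; try (A,nl_idx)→1300, (C,hash)→2120, (A,merge)→5720, (C,merge)→6140, (A,hash)→9160, (A,nl)→40080 …(+1); best=1300 via (A,nl_idx)
  {CD}: card=5000; try (C,hash)→1620, (D,merge)→2970, (C,merge)→3140, (D,hash)→4160, (D,nl_idx)→5720, (D,nl)→20080 …(+1); best=1620 via (C,hash)
  {AB}: card=31250; try (B,hash)→5000, (A,merge)→7500, (B,merge)→7750, (A,hash)→9500, (A,nl_idx)→33750, (B,nl_idx)→35750 …(+2); best=5000 via (B,hash)
  {ABC}: card=31250; try (B,hash)→5800, (B,merge)→8550, (B,nl_idx)→36550, (C,hash)→37370, (B,nl)→126300, (C,merge)→505640 …(+1); best=5800 via (B,hash)
  {ACD}: card=31250; try (D,hash)→5800, (D,merge)→8550, (A,hash)→15620, (D,nl_idx)→36550, (A,merge)→76620, (A,nl_idx)→77870 …(+2); best=5800 via (D,hash)
  {ABCD}: card=1953125; try (D,hash)→41050, (B,hash)→41050, (D,merge)→508050, (B,merge)→508050, (D,nl_idx)→2208925, (B,nl_idx)→2208925 …(+2); best=41050 via (D,hash)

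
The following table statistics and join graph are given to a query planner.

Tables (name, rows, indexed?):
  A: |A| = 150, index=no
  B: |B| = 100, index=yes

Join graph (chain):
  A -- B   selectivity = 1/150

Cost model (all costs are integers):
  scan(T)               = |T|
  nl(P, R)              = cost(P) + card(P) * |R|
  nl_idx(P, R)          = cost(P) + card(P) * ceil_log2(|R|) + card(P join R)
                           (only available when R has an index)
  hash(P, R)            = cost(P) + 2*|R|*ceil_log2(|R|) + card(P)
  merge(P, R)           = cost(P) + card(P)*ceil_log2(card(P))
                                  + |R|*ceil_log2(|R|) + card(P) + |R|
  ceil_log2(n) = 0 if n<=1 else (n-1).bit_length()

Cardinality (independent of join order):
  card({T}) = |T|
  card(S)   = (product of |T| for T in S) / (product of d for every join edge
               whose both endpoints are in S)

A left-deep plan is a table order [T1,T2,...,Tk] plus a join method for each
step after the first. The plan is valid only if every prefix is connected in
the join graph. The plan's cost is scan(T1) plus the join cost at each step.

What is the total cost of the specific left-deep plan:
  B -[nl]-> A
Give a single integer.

15100

step 1: scan B: cost=100, card=100
step 2: join A via nl
    card(P join A) = 100*150/(150) = 100
    cost = 100 + 100*150 = 15100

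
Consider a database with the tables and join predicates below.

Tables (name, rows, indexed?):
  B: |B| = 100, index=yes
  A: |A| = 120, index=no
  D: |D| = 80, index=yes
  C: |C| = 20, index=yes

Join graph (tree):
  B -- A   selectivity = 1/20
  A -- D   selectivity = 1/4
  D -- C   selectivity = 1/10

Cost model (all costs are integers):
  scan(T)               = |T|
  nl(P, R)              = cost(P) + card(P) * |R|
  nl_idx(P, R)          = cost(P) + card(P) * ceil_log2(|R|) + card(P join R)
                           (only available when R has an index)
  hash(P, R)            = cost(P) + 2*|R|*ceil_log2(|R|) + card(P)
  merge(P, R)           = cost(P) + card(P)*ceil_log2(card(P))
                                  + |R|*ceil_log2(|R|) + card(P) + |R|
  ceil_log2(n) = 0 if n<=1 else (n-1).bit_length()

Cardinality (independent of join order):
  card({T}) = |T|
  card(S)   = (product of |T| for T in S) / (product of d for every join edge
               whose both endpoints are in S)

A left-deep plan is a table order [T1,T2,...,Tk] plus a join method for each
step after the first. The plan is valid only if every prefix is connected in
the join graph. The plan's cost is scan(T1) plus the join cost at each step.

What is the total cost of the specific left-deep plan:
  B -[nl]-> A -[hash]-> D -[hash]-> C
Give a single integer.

26020

step 1: scan B: cost=100, card=100
step 2: join A via nl
    card(P join A) = 100*120/(20) = 600
    cost = 100 + 100*120 = 12100
step 3: join D via hash
    card(P join D) = 600*80/(4) = 12000
    cost = 12100 + 2*80*7 + 600 = 13820
step 4: join C via hash
    card(P join C) = 12000*20/(10) = 24000
    cost = 13820 + 2*20*5 + 12000 = 26020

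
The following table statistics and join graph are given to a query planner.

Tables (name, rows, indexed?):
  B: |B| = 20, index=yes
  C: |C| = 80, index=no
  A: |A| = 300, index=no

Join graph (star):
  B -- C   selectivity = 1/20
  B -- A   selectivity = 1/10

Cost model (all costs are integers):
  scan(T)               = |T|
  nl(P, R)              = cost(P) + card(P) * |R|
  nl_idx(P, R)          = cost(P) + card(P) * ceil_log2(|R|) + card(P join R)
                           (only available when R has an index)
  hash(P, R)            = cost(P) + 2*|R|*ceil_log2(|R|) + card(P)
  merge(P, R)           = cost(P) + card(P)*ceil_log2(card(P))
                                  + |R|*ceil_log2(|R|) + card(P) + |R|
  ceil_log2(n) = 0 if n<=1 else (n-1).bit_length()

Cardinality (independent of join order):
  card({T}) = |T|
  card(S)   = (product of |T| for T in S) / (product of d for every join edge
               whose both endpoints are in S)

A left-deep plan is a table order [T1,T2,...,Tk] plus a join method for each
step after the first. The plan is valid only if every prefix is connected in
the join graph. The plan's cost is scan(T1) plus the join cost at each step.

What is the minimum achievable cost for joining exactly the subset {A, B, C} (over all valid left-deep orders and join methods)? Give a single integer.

2520

Selinger DP over subsets of {A,B,C}:
  {B}: scan cost=20, card=20
  {C}: scan cost=80, card=80
  {A}: scan cost=300, card=300
  {BC}: card=80; try (B,hash)→360, (B,nl_idx)→560, (C,merge)→780, (B,merge)→840, (C,hash)→1160, (C,nl)→1620 …(+1); best=360 via (B,hash)
  {AB}: card=600; try (B,hash)→800, (B,nl_idx)→2400, (A,merge)→3140, (B,merge)→3420, (A,hash)→5440, (A,nl)→6020 …(+1); best=800 via (B,hash)
  {ABC}: card=2400; try (C,hash)→2520, (A,merge)→4000, (A,hash)→5840, (C,merge)→8040, (A,nl)→24360, (C,nl)→48800; best=2520 via (C,hash)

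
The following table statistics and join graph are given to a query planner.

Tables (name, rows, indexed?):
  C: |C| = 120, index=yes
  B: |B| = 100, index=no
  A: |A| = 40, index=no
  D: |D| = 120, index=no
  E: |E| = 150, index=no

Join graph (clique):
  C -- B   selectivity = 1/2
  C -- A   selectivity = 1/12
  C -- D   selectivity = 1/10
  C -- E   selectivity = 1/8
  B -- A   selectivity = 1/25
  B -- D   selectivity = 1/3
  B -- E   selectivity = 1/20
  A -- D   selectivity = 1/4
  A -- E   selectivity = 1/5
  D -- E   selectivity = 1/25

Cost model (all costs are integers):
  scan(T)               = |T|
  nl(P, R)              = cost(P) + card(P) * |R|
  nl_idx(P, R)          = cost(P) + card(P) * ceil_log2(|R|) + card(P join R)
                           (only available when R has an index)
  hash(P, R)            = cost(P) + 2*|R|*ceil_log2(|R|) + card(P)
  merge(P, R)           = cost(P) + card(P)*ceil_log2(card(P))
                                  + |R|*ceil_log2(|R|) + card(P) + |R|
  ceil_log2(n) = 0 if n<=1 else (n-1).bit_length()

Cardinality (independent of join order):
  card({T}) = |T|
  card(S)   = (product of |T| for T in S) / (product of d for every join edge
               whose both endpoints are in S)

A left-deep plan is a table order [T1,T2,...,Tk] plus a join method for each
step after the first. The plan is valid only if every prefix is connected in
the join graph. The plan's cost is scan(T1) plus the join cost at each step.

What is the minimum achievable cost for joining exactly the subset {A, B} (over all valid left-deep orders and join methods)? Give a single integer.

Selinger DP over subsets of {A,B}:
  {B}: scan cost=100, card=100
  {A}: scan cost=40, card=40
  {AB}: card=160; try (A,hash)→680, (B,merge)→1120, (A,merge)→1180, (B,hash)→1480, (B,nl)→4040, (A,nl)→4100; best=680 via (A,hash)

680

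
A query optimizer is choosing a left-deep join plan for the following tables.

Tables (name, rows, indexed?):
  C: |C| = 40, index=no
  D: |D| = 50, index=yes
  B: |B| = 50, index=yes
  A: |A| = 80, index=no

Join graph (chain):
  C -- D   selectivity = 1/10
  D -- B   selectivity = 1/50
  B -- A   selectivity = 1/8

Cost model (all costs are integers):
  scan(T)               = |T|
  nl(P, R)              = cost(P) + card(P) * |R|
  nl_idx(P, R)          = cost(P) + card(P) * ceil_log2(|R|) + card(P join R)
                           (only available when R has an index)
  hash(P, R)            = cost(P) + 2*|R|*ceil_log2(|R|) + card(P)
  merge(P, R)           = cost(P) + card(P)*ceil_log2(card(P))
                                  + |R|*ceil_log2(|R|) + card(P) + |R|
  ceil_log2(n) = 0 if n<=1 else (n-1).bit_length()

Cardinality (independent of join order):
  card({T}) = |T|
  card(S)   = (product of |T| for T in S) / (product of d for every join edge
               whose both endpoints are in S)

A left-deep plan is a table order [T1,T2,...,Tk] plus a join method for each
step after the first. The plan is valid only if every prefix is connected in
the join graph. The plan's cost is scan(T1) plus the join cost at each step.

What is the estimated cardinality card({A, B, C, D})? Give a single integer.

Tables in S: A(80), B(50), C(40), D(50)
Edges inside S: C-D(d=10), D-B(d=50), B-A(d=8)
numerator = 80 * 50 * 40 * 50 = 8000000
denominator = 10 * 50 * 8 = 4000
card(S) = 8000000 / 4000 = 2000

2000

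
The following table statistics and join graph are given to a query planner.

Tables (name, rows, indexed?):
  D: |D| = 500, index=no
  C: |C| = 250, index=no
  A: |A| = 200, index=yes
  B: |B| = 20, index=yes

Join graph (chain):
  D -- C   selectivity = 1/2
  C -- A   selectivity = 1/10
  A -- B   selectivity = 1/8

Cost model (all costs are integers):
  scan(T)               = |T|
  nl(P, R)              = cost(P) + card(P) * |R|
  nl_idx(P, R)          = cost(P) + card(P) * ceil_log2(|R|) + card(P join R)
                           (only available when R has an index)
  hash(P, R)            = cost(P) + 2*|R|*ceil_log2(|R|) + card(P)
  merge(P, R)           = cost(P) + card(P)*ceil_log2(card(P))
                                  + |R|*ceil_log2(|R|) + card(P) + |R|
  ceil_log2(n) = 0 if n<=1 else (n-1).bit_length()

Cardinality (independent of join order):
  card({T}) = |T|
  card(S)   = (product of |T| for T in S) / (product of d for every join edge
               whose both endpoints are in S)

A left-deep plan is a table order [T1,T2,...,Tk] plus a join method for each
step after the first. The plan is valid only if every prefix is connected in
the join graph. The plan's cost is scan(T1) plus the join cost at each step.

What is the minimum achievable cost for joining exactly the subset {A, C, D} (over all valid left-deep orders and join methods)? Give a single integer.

Selinger DP over subsets of {A,C,D}:
  {D}: scan cost=500, card=500
  {C}: scan cost=250, card=250
  {A}: scan cost=200, card=200
  {CD}: card=62500; try (C,hash)→5000, (D,merge)→7500, (C,merge)→7750, (D,hash)→9500, (D,nl)→125250, (C,nl)→125500; best=5000 via (C,hash)
  {AC}: card=5000; try (A,hash)→3700, (C,merge)→4250, (A,merge)→4300, (C,hash)→4400, (A,nl_idx)→7250, (C,nl)→50200 …(+1); best=3700 via (A,hash)
  {ACD}: card=1250000; try (D,hash)→17700, (A,hash)→70700, (D,merge)→78700, (A,merge)→1069300, (A,nl_idx)→1755000, (D,nl)→2503700 …(+1); best=17700 via (D,hash)

17700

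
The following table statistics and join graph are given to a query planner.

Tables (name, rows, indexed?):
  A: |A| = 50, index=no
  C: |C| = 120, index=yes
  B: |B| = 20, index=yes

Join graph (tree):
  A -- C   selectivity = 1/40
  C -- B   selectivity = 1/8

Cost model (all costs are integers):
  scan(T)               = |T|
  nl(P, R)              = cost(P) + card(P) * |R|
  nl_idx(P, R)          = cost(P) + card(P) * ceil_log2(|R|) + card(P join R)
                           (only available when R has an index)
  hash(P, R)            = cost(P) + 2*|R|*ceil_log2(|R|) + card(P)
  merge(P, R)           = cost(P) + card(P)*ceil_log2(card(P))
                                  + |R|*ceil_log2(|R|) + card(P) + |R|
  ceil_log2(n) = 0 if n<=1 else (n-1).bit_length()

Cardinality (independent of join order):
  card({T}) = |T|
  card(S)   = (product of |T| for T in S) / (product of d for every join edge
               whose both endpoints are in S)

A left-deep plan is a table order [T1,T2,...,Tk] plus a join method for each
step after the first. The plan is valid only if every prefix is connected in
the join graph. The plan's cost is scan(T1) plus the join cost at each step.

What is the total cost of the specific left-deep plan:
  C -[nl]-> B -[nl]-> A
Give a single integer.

step 1: scan C: cost=120, card=120
step 2: join B via nl
    card(P join B) = 120*20/(8) = 300
    cost = 120 + 120*20 = 2520
step 3: join A via nl
    card(P join A) = 300*50/(40) = 375
    cost = 2520 + 300*50 = 17520

17520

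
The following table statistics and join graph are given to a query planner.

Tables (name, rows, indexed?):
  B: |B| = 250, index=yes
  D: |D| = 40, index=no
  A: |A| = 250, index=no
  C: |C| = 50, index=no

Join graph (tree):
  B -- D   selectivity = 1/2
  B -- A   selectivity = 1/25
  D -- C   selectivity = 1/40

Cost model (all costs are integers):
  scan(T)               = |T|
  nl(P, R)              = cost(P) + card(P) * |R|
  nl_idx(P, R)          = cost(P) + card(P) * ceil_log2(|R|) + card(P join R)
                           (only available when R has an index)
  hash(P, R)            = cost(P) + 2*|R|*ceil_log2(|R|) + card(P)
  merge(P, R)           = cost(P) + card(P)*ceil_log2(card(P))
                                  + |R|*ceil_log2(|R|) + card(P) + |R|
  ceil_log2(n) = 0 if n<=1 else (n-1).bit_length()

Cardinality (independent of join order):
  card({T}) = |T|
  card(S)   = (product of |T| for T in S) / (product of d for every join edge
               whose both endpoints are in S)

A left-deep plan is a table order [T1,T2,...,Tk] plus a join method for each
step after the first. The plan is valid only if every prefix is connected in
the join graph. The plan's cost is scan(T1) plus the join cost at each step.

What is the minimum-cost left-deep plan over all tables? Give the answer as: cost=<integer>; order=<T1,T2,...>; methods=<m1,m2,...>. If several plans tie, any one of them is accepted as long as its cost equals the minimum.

Selinger DP (subsets sized 1..n):
  {B}: scan cost=250, card=250
  {D}: scan cost=40, card=40
  {A}: scan cost=250, card=250
  {C}: scan cost=50, card=50
  {BD}: card=5000; try (D,hash)→980, (B,merge)→2570, (D,merge)→2780, (B,hash)→4080, (B,nl_idx)→5360, (B,nl)→10040 …(+1); best=980 via (D,hash)
  {AB}: card=2500; try (B,hash)→4500, (A,hash)→4500, (B,merge)→4750, (B,nl_idx)→4750, (A,merge)→4750, (B,nl)→62750 …(+1); best=4500 via (B,hash)
  {CD}: card=50; try (D,hash)→580, (C,merge)→670, (D,merge)→680, (C,hash)→680, (C,nl)→2040, (D,nl)→2050; best=580 via (D,hash)
  {ABD}: card=50000; try (D,hash)→7480, (A,hash)→9980, (D,merge)→37280, (A,merge)→73230, (D,nl)→104500, (A,nl)→1250980; best=7480 via (D,hash)
  {BCD}: card=6250; try (B,merge)→3180, (B,hash)→4630, (C,hash)→6580, (B,nl_idx)→7230, (B,nl)→13080, (C,merge)→71330 …(+1); best=3180 via (B,merge)
  {ABCD}: card=62500; try (A,hash)→13430, (C,hash)→58080, (A,merge)→92930, (C,merge)→857830, (A,nl)→1565680, (C,nl)→2507480; best=13430 via (A,hash)

cost=13430; order=C,D,B,A; methods=hash,merge,hash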